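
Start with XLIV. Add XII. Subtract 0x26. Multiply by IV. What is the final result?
Convert XLIV (Roman numeral) → 40 + 4 = 44 (decimal)
Start: 44
Convert XII (Roman numeral) → 10 + 1 + 1 = 12 (decimal)
44 + 12 = 56
Convert 0x26 (hexadecimal) → 2×16 + 6 = 38 (decimal)
56 - 38 = 18
Convert IV (Roman numeral) → 4 (decimal)
18 × 4 = 72
72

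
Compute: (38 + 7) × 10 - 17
Parentheses first: 38 + 7 = 45
Multiply: 45 × 10 = 450
Subtract: 450 - 17 = 433
433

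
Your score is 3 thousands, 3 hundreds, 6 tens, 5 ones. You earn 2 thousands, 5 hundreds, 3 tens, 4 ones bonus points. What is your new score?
Convert 3 thousands, 3 hundreds, 6 tens, 5 ones (place-value notation) → 3×1000 + 3×100 + 6×10 + 5 = 3365 (decimal)
Convert 2 thousands, 5 hundreds, 3 tens, 4 ones (place-value notation) → 2×1000 + 5×100 + 3×10 + 4 = 2534 (decimal)
Compute 3365 + 2534 = 5899
5899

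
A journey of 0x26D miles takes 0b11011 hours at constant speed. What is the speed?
Convert 0x26D (hexadecimal) → 2×256 + 6×16 + 13 = 621 (decimal)
Convert 0b11011 (binary) → 16 + 8 + 2 + 1 = 27 (decimal)
Compute 621 ÷ 27 = 23
23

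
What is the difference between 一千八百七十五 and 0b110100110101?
Convert 一千八百七十五 (Chinese numeral) → 1×1000 + 8×100 + 7×10 + 5 = 1875 (decimal)
Convert 0b110100110101 (binary) → 2048 + 1024 + 256 + 32 + 16 + 4 + 1 = 3381 (decimal)
Difference: |1875 - 3381| = 1506
1506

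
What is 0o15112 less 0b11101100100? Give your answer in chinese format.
Convert 0o15112 (octal) → 1×4096 + 5×512 + 1×64 + 1×8 + 2 = 6730 (decimal)
Convert 0b11101100100 (binary) → 1024 + 512 + 256 + 64 + 32 + 4 = 1892 (decimal)
Compute 6730 - 1892 = 4838
Convert 4838 (decimal) → 4838 = 4×1000 + 8×100 + 3×10 + 8 → 四千八百三十八 (Chinese numeral)
四千八百三十八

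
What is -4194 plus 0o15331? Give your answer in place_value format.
Convert 0o15331 (octal) → 1×4096 + 5×512 + 3×64 + 3×8 + 1 = 6873 (decimal)
Compute -4194 + 6873 = 2679
Convert 2679 (decimal) → 2679 = 2×1000 + 6×100 + 7×10 + 9 → 2 thousands, 6 hundreds, 7 tens, 9 ones (place-value notation)
2 thousands, 6 hundreds, 7 tens, 9 ones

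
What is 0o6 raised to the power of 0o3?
Convert 0o6 (octal) → 6 (decimal)
Convert 0o3 (octal) → 3 (decimal)
Compute 6 ^ 3 = 216
216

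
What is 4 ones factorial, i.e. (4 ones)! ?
Convert 4 ones (place-value notation) → 4 (decimal)
Compute 4! = 24
24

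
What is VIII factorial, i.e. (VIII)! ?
Convert VIII (Roman numeral) → 5 + 1 + 1 + 1 = 8 (decimal)
Compute 8! = 40320
40320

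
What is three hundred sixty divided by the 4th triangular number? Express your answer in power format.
Convert three hundred sixty (English words) → 3×100 + 60 = 360 (decimal)
Convert the 4th triangular number (triangular index) → 4×5/2 = 10 (decimal)
Compute 360 ÷ 10 = 36
Convert 36 (decimal) → 6^2 (power)
6^2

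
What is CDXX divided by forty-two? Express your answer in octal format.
Convert CDXX (Roman numeral) → 400 + 10 + 10 = 420 (decimal)
Convert forty-two (English words) → 42 (decimal)
Compute 420 ÷ 42 = 10
Convert 10 (decimal) → 10 = 1×8 + 2 → 0o12 (octal)
0o12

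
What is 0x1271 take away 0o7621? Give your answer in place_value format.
Convert 0x1271 (hexadecimal) → 1×4096 + 2×256 + 7×16 + 1 = 4721 (decimal)
Convert 0o7621 (octal) → 7×512 + 6×64 + 2×8 + 1 = 3985 (decimal)
Compute 4721 - 3985 = 736
Convert 736 (decimal) → 736 = 7×100 + 3×10 + 6 → 7 hundreds, 3 tens, 6 ones (place-value notation)
7 hundreds, 3 tens, 6 ones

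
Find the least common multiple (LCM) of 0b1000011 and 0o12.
Convert 0b1000011 (binary) → 64 + 2 + 1 = 67 (decimal)
Convert 0o12 (octal) → 1×8 + 2 = 10 (decimal)
Compute lcm(67, 10) = 670
670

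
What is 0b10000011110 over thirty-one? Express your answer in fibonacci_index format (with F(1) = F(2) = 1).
Convert 0b10000011110 (binary) → 1024 + 16 + 8 + 4 + 2 = 1054 (decimal)
Convert thirty-one (English words) → 31 (decimal)
Compute 1054 ÷ 31 = 34
Convert 34 (decimal) → 1, 1, 2, 3, 5, 8, 13, 21, 34 → the 9th Fibonacci number (Fibonacci index)
the 9th Fibonacci number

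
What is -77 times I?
Convert I (Roman numeral) → 1 (decimal)
Compute -77 × 1 = -77
-77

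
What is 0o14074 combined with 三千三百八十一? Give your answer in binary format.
Convert 0o14074 (octal) → 1×4096 + 4×512 + 7×8 + 4 = 6204 (decimal)
Convert 三千三百八十一 (Chinese numeral) → 3×1000 + 3×100 + 8×10 + 1 = 3381 (decimal)
Compute 6204 + 3381 = 9585
Convert 9585 (decimal) → 9585 = 8192 + 1024 + 256 + 64 + 32 + 16 + 1 → 0b10010101110001 (binary)
0b10010101110001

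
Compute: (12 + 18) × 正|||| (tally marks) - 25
Convert 正|||| (tally marks) → 5 + 4 = 9 (decimal)
Expression in decimal: (12 + 18) × 9 - 25
Parentheses first: 12 + 18 = 30
Multiply: 30 × 9 = 270
Subtract: 270 - 25 = 245
245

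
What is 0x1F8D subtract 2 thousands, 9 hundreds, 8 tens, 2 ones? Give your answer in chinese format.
Convert 0x1F8D (hexadecimal) → 1×4096 + 15×256 + 8×16 + 13 = 8077 (decimal)
Convert 2 thousands, 9 hundreds, 8 tens, 2 ones (place-value notation) → 2×1000 + 9×100 + 8×10 + 2 = 2982 (decimal)
Compute 8077 - 2982 = 5095
Convert 5095 (decimal) → 5095 = 5×1000 + 9×10 + 5 → 五千零九十五 (Chinese numeral)
五千零九十五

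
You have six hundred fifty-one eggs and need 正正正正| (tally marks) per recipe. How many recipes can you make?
Convert six hundred fifty-one (English words) → 6×100 + 51 = 651 (decimal)
Convert 正正正正| (tally marks) → 5 + 5 + 5 + 5 + 1 = 21 (decimal)
Compute 651 ÷ 21 = 31
31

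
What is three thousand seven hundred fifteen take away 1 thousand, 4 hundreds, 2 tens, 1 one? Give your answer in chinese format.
Convert three thousand seven hundred fifteen (English words) → 3×1000 + 7×100 + 15 = 3715 (decimal)
Convert 1 thousand, 4 hundreds, 2 tens, 1 one (place-value notation) → 1×1000 + 4×100 + 2×10 + 1 = 1421 (decimal)
Compute 3715 - 1421 = 2294
Convert 2294 (decimal) → 2294 = 2×1000 + 2×100 + 9×10 + 4 → 二千二百九十四 (Chinese numeral)
二千二百九十四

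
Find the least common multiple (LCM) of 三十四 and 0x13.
Convert 三十四 (Chinese numeral) → 3×10 + 4 = 34 (decimal)
Convert 0x13 (hexadecimal) → 1×16 + 3 = 19 (decimal)
Compute lcm(34, 19) = 646
646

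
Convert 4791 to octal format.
Convert 4791 (decimal) → 4791 = 1×4096 + 1×512 + 2×64 + 6×8 + 7 → 0o11267 (octal)
0o11267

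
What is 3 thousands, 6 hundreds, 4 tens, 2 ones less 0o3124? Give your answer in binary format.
Convert 3 thousands, 6 hundreds, 4 tens, 2 ones (place-value notation) → 3×1000 + 6×100 + 4×10 + 2 = 3642 (decimal)
Convert 0o3124 (octal) → 3×512 + 1×64 + 2×8 + 4 = 1620 (decimal)
Compute 3642 - 1620 = 2022
Convert 2022 (decimal) → 2022 = 1024 + 512 + 256 + 128 + 64 + 32 + 4 + 2 → 0b11111100110 (binary)
0b11111100110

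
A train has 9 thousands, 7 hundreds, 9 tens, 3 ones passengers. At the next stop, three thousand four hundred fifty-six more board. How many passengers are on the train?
Convert 9 thousands, 7 hundreds, 9 tens, 3 ones (place-value notation) → 9×1000 + 7×100 + 9×10 + 3 = 9793 (decimal)
Convert three thousand four hundred fifty-six (English words) → 3×1000 + 4×100 + 56 = 3456 (decimal)
Compute 9793 + 3456 = 13249
13249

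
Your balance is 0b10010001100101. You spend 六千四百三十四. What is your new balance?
Convert 0b10010001100101 (binary) → 8192 + 1024 + 64 + 32 + 4 + 1 = 9317 (decimal)
Convert 六千四百三十四 (Chinese numeral) → 6×1000 + 4×100 + 3×10 + 4 = 6434 (decimal)
Compute 9317 - 6434 = 2883
2883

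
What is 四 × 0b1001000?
Convert 四 (Chinese numeral) → 4 (decimal)
Convert 0b1001000 (binary) → 64 + 8 = 72 (decimal)
Compute 4 × 72 = 288
288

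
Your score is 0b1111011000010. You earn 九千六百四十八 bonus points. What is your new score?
Convert 0b1111011000010 (binary) → 4096 + 2048 + 1024 + 512 + 128 + 64 + 2 = 7874 (decimal)
Convert 九千六百四十八 (Chinese numeral) → 9×1000 + 6×100 + 4×10 + 8 = 9648 (decimal)
Compute 7874 + 9648 = 17522
17522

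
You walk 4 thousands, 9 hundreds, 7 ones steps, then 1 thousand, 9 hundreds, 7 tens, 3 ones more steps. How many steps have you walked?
Convert 4 thousands, 9 hundreds, 7 ones (place-value notation) → 4×1000 + 9×100 + 7 = 4907 (decimal)
Convert 1 thousand, 9 hundreds, 7 tens, 3 ones (place-value notation) → 1×1000 + 9×100 + 7×10 + 3 = 1973 (decimal)
Compute 4907 + 1973 = 6880
6880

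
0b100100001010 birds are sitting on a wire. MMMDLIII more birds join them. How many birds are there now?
Convert 0b100100001010 (binary) → 2048 + 256 + 8 + 2 = 2314 (decimal)
Convert MMMDLIII (Roman numeral) → 1000 + 1000 + 1000 + 500 + 50 + 1 + 1 + 1 = 3553 (decimal)
Compute 2314 + 3553 = 5867
5867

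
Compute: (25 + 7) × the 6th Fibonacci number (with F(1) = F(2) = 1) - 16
Convert the 6th Fibonacci number (with F(1) = F(2) = 1) (Fibonacci index) → 1, 1, 2, 3, 5, 8 → 8 (decimal)
Expression in decimal: (25 + 7) × 8 - 16
Parentheses first: 25 + 7 = 32
Multiply: 32 × 8 = 256
Subtract: 256 - 16 = 240
240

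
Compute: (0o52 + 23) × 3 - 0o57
Convert 0o52 (octal) → 5×8 + 2 = 42 (decimal)
Convert 0o57 (octal) → 5×8 + 7 = 47 (decimal)
Expression in decimal: (42 + 23) × 3 - 47
Parentheses first: 42 + 23 = 65
Multiply: 65 × 3 = 195
Subtract: 195 - 47 = 148
148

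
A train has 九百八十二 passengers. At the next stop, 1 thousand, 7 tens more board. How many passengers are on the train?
Convert 九百八十二 (Chinese numeral) → 9×100 + 8×10 + 2 = 982 (decimal)
Convert 1 thousand, 7 tens (place-value notation) → 1×1000 + 7×10 = 1070 (decimal)
Compute 982 + 1070 = 2052
2052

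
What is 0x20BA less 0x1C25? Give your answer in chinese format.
Convert 0x20BA (hexadecimal) → 2×4096 + 11×16 + 10 = 8378 (decimal)
Convert 0x1C25 (hexadecimal) → 1×4096 + 12×256 + 2×16 + 5 = 7205 (decimal)
Compute 8378 - 7205 = 1173
Convert 1173 (decimal) → 1173 = 1×1000 + 1×100 + 7×10 + 3 → 一千一百七十三 (Chinese numeral)
一千一百七十三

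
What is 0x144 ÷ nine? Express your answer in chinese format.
Convert 0x144 (hexadecimal) → 1×256 + 4×16 + 4 = 324 (decimal)
Convert nine (English words) → 9 (decimal)
Compute 324 ÷ 9 = 36
Convert 36 (decimal) → 36 = 3×10 + 6 → 三十六 (Chinese numeral)
三十六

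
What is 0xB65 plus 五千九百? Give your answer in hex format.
Convert 0xB65 (hexadecimal) → 11×256 + 6×16 + 5 = 2917 (decimal)
Convert 五千九百 (Chinese numeral) → 5×1000 + 9×100 = 5900 (decimal)
Compute 2917 + 5900 = 8817
Convert 8817 (decimal) → 8817 = 2×4096 + 2×256 + 7×16 + 1 → 0x2271 (hexadecimal)
0x2271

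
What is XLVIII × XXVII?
Convert XLVIII (Roman numeral) → 40 + 5 + 1 + 1 + 1 = 48 (decimal)
Convert XXVII (Roman numeral) → 10 + 10 + 5 + 1 + 1 = 27 (decimal)
Compute 48 × 27 = 1296
1296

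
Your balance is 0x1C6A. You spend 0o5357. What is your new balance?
Convert 0x1C6A (hexadecimal) → 1×4096 + 12×256 + 6×16 + 10 = 7274 (decimal)
Convert 0o5357 (octal) → 5×512 + 3×64 + 5×8 + 7 = 2799 (decimal)
Compute 7274 - 2799 = 4475
4475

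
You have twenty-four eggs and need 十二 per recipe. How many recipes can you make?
Convert twenty-four (English words) → 24 (decimal)
Convert 十二 (Chinese numeral) → 1×10 + 2 = 12 (decimal)
Compute 24 ÷ 12 = 2
2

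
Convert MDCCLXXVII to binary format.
Convert MDCCLXXVII (Roman numeral) → 1000 + 500 + 100 + 100 + 50 + 10 + 10 + 5 + 1 + 1 = 1777 (decimal)
Convert 1777 (decimal) → 1777 = 1024 + 512 + 128 + 64 + 32 + 16 + 1 → 0b11011110001 (binary)
0b11011110001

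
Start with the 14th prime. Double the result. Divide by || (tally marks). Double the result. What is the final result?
Convert the 14th prime (prime index) → 43 (decimal)
Start: 43
43 × 2 = 86
Convert || (tally marks) → 2 (decimal)
86 ÷ 2 = 43
43 × 2 = 86
86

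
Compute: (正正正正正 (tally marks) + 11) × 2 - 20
Convert 正正正正正 (tally marks) → 5 + 5 + 5 + 5 + 5 = 25 (decimal)
Expression in decimal: (25 + 11) × 2 - 20
Parentheses first: 25 + 11 = 36
Multiply: 36 × 2 = 72
Subtract: 72 - 20 = 52
52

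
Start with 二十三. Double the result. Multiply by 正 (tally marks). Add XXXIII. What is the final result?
Convert 二十三 (Chinese numeral) → 2×10 + 3 = 23 (decimal)
Start: 23
23 × 2 = 46
Convert 正 (tally marks) → 5 (decimal)
46 × 5 = 230
Convert XXXIII (Roman numeral) → 10 + 10 + 10 + 1 + 1 + 1 = 33 (decimal)
230 + 33 = 263
263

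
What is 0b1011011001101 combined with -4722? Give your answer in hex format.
Convert 0b1011011001101 (binary) → 4096 + 1024 + 512 + 128 + 64 + 8 + 4 + 1 = 5837 (decimal)
Compute 5837 + -4722 = 1115
Convert 1115 (decimal) → 1115 = 4×256 + 5×16 + 11 → 0x45B (hexadecimal)
0x45B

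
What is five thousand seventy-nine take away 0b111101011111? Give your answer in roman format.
Convert five thousand seventy-nine (English words) → 5×1000 + 79 = 5079 (decimal)
Convert 0b111101011111 (binary) → 2048 + 1024 + 512 + 256 + 64 + 16 + 8 + 4 + 2 + 1 = 3935 (decimal)
Compute 5079 - 3935 = 1144
Convert 1144 (decimal) → 1144 = 1000 + 100 + 40 + 4 → MCXLIV (Roman numeral)
MCXLIV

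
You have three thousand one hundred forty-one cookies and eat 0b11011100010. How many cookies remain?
Convert three thousand one hundred forty-one (English words) → 3×1000 + 1×100 + 41 = 3141 (decimal)
Convert 0b11011100010 (binary) → 1024 + 512 + 128 + 64 + 32 + 2 = 1762 (decimal)
Compute 3141 - 1762 = 1379
1379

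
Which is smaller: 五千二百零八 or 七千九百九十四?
Convert 五千二百零八 (Chinese numeral) → 5×1000 + 2×100 + 8 = 5208 (decimal)
Convert 七千九百九十四 (Chinese numeral) → 7×1000 + 9×100 + 9×10 + 4 = 7994 (decimal)
Compare 5208 vs 7994: smaller = 5208
5208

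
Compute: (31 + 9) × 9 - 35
Parentheses first: 31 + 9 = 40
Multiply: 40 × 9 = 360
Subtract: 360 - 35 = 325
325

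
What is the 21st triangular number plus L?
The 21st triangular number = 21×22/2 = 231
Convert L (Roman numeral) → 50 (decimal)
Compute 231 + 50 = 281
281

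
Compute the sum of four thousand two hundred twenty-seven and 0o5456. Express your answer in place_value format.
Convert four thousand two hundred twenty-seven (English words) → 4×1000 + 2×100 + 27 = 4227 (decimal)
Convert 0o5456 (octal) → 5×512 + 4×64 + 5×8 + 6 = 2862 (decimal)
Compute 4227 + 2862 = 7089
Convert 7089 (decimal) → 7089 = 7×1000 + 8×10 + 9 → 7 thousands, 8 tens, 9 ones (place-value notation)
7 thousands, 8 tens, 9 ones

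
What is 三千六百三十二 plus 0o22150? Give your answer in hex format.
Convert 三千六百三十二 (Chinese numeral) → 3×1000 + 6×100 + 3×10 + 2 = 3632 (decimal)
Convert 0o22150 (octal) → 2×4096 + 2×512 + 1×64 + 5×8 = 9320 (decimal)
Compute 3632 + 9320 = 12952
Convert 12952 (decimal) → 12952 = 3×4096 + 2×256 + 9×16 + 8 → 0x3298 (hexadecimal)
0x3298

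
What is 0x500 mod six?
Convert 0x500 (hexadecimal) → 5×256 = 1280 (decimal)
Convert six (English words) → 6 (decimal)
Compute 1280 mod 6 = 2
2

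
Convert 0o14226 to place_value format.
Convert 0o14226 (octal) → 1×4096 + 4×512 + 2×64 + 2×8 + 6 = 6294 (decimal)
Convert 6294 (decimal) → 6294 = 6×1000 + 2×100 + 9×10 + 4 → 6 thousands, 2 hundreds, 9 tens, 4 ones (place-value notation)
6 thousands, 2 hundreds, 9 tens, 4 ones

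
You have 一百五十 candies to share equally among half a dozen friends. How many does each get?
Convert 一百五十 (Chinese numeral) → 1×100 + 5×10 = 150 (decimal)
Convert half a dozen (colloquial) → 6 (decimal)
Compute 150 ÷ 6 = 25
25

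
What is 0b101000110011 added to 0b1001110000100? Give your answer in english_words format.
Convert 0b101000110011 (binary) → 2048 + 512 + 32 + 16 + 2 + 1 = 2611 (decimal)
Convert 0b1001110000100 (binary) → 4096 + 512 + 256 + 128 + 4 = 4996 (decimal)
Compute 2611 + 4996 = 7607
Convert 7607 (decimal) → 7607 = 7×1000 + 6×100 + 7 → seven thousand six hundred seven (English words)
seven thousand six hundred seven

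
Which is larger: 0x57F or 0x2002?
Convert 0x57F (hexadecimal) → 5×256 + 7×16 + 15 = 1407 (decimal)
Convert 0x2002 (hexadecimal) → 2×4096 + 2 = 8194 (decimal)
Compare 1407 vs 8194: larger = 8194
8194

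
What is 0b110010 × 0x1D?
Convert 0b110010 (binary) → 32 + 16 + 2 = 50 (decimal)
Convert 0x1D (hexadecimal) → 1×16 + 13 = 29 (decimal)
Compute 50 × 29 = 1450
1450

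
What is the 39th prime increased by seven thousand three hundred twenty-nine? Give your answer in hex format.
Convert the 39th prime (prime index) → 167 (decimal)
Convert seven thousand three hundred twenty-nine (English words) → 7×1000 + 3×100 + 29 = 7329 (decimal)
Compute 167 + 7329 = 7496
Convert 7496 (decimal) → 7496 = 1×4096 + 13×256 + 4×16 + 8 → 0x1D48 (hexadecimal)
0x1D48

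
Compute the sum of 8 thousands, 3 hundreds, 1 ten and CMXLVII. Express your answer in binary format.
Convert 8 thousands, 3 hundreds, 1 ten (place-value notation) → 8×1000 + 3×100 + 1×10 = 8310 (decimal)
Convert CMXLVII (Roman numeral) → 900 + 40 + 5 + 1 + 1 = 947 (decimal)
Compute 8310 + 947 = 9257
Convert 9257 (decimal) → 9257 = 8192 + 1024 + 32 + 8 + 1 → 0b10010000101001 (binary)
0b10010000101001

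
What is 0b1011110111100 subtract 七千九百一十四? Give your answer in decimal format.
Convert 0b1011110111100 (binary) → 4096 + 1024 + 512 + 256 + 128 + 32 + 16 + 8 + 4 = 6076 (decimal)
Convert 七千九百一十四 (Chinese numeral) → 7×1000 + 9×100 + 1×10 + 4 = 7914 (decimal)
Compute 6076 - 7914 = -1838
-1838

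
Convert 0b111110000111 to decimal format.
Convert 0b111110000111 (binary) → 2048 + 1024 + 512 + 256 + 128 + 4 + 2 + 1 = 3975 (decimal)
3975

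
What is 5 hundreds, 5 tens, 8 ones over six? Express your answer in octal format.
Convert 5 hundreds, 5 tens, 8 ones (place-value notation) → 5×100 + 5×10 + 8 = 558 (decimal)
Convert six (English words) → 6 (decimal)
Compute 558 ÷ 6 = 93
Convert 93 (decimal) → 93 = 1×64 + 3×8 + 5 → 0o135 (octal)
0o135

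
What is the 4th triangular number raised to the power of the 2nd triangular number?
Convert the 4th triangular number (triangular index) → 4×5/2 = 10 (decimal)
Convert the 2nd triangular number (triangular index) → 2×3/2 = 3 (decimal)
Compute 10 ^ 3 = 1000
1000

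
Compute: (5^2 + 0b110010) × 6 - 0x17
Convert 5^2 (power) → 25 (decimal)
Convert 0b110010 (binary) → 32 + 16 + 2 = 50 (decimal)
Convert 0x17 (hexadecimal) → 1×16 + 7 = 23 (decimal)
Expression in decimal: (25 + 50) × 6 - 23
Parentheses first: 25 + 50 = 75
Multiply: 75 × 6 = 450
Subtract: 450 - 23 = 427
427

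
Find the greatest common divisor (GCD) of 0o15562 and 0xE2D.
Convert 0o15562 (octal) → 1×4096 + 5×512 + 5×64 + 6×8 + 2 = 7026 (decimal)
Convert 0xE2D (hexadecimal) → 14×256 + 2×16 + 13 = 3629 (decimal)
Compute gcd(7026, 3629) = 1
1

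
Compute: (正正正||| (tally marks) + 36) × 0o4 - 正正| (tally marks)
Convert 正正正||| (tally marks) → 5 + 5 + 5 + 3 = 18 (decimal)
Convert 0o4 (octal) → 4 (decimal)
Convert 正正| (tally marks) → 5 + 5 + 1 = 11 (decimal)
Expression in decimal: (18 + 36) × 4 - 11
Parentheses first: 18 + 36 = 54
Multiply: 54 × 4 = 216
Subtract: 216 - 11 = 205
205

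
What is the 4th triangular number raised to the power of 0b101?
Convert the 4th triangular number (triangular index) → 4×5/2 = 10 (decimal)
Convert 0b101 (binary) → 4 + 1 = 5 (decimal)
Compute 10 ^ 5 = 100000
100000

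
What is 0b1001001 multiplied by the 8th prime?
Convert 0b1001001 (binary) → 64 + 8 + 1 = 73 (decimal)
Convert the 8th prime (prime index) → 19 (decimal)
Compute 73 × 19 = 1387
1387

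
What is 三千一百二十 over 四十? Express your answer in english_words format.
Convert 三千一百二十 (Chinese numeral) → 3×1000 + 1×100 + 2×10 = 3120 (decimal)
Convert 四十 (Chinese numeral) → 4×10 = 40 (decimal)
Compute 3120 ÷ 40 = 78
Convert 78 (decimal) → seventy-eight (English words)
seventy-eight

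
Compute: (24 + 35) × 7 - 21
Parentheses first: 24 + 35 = 59
Multiply: 59 × 7 = 413
Subtract: 413 - 21 = 392
392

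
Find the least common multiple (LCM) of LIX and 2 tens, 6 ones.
Convert LIX (Roman numeral) → 50 + 9 = 59 (decimal)
Convert 2 tens, 6 ones (place-value notation) → 2×10 + 6 = 26 (decimal)
Compute lcm(59, 26) = 1534
1534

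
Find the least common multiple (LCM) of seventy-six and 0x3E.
Convert seventy-six (English words) → 76 (decimal)
Convert 0x3E (hexadecimal) → 3×16 + 14 = 62 (decimal)
Compute lcm(76, 62) = 2356
2356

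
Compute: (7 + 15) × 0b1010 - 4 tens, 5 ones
Convert 0b1010 (binary) → 8 + 2 = 10 (decimal)
Convert 4 tens, 5 ones (place-value notation) → 4×10 + 5 = 45 (decimal)
Expression in decimal: (7 + 15) × 10 - 45
Parentheses first: 7 + 15 = 22
Multiply: 22 × 10 = 220
Subtract: 220 - 45 = 175
175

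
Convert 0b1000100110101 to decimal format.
Convert 0b1000100110101 (binary) → 4096 + 256 + 32 + 16 + 4 + 1 = 4405 (decimal)
4405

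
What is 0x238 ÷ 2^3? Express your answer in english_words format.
Convert 0x238 (hexadecimal) → 2×256 + 3×16 + 8 = 568 (decimal)
Convert 2^3 (power) → 8 (decimal)
Compute 568 ÷ 8 = 71
Convert 71 (decimal) → seventy-one (English words)
seventy-one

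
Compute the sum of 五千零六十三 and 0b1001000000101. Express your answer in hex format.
Convert 五千零六十三 (Chinese numeral) → 5×1000 + 6×10 + 3 = 5063 (decimal)
Convert 0b1001000000101 (binary) → 4096 + 512 + 4 + 1 = 4613 (decimal)
Compute 5063 + 4613 = 9676
Convert 9676 (decimal) → 9676 = 2×4096 + 5×256 + 12×16 + 12 → 0x25CC (hexadecimal)
0x25CC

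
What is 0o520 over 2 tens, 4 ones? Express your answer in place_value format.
Convert 0o520 (octal) → 5×64 + 2×8 = 336 (decimal)
Convert 2 tens, 4 ones (place-value notation) → 2×10 + 4 = 24 (decimal)
Compute 336 ÷ 24 = 14
Convert 14 (decimal) → 14 = 1×10 + 4 → 1 ten, 4 ones (place-value notation)
1 ten, 4 ones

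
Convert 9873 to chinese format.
Convert 9873 (decimal) → 9873 = 9×1000 + 8×100 + 7×10 + 3 → 九千八百七十三 (Chinese numeral)
九千八百七十三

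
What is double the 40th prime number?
The 40th prime number = 173
Compute 173 × 2 = 346
346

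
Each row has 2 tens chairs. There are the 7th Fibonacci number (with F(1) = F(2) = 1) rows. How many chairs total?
Convert 2 tens (place-value notation) → 2×10 = 20 (decimal)
Convert the 7th Fibonacci number (with F(1) = F(2) = 1) (Fibonacci index) → 1, 1, 2, 3, 5, 8, 13 → 13 (decimal)
Compute 20 × 13 = 260
260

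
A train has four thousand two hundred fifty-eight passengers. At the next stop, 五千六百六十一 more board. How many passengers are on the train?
Convert four thousand two hundred fifty-eight (English words) → 4×1000 + 2×100 + 58 = 4258 (decimal)
Convert 五千六百六十一 (Chinese numeral) → 5×1000 + 6×100 + 6×10 + 1 = 5661 (decimal)
Compute 4258 + 5661 = 9919
9919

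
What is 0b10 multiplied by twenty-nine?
Convert 0b10 (binary) → 2 (decimal)
Convert twenty-nine (English words) → 29 (decimal)
Compute 2 × 29 = 58
58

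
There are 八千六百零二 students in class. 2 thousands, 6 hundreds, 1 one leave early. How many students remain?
Convert 八千六百零二 (Chinese numeral) → 8×1000 + 6×100 + 2 = 8602 (decimal)
Convert 2 thousands, 6 hundreds, 1 one (place-value notation) → 2×1000 + 6×100 + 1 = 2601 (decimal)
Compute 8602 - 2601 = 6001
6001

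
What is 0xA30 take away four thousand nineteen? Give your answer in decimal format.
Convert 0xA30 (hexadecimal) → 10×256 + 3×16 = 2608 (decimal)
Convert four thousand nineteen (English words) → 4×1000 + 19 = 4019 (decimal)
Compute 2608 - 4019 = -1411
-1411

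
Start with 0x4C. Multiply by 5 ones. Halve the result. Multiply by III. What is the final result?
Convert 0x4C (hexadecimal) → 4×16 + 12 = 76 (decimal)
Start: 76
Convert 5 ones (place-value notation) → 5 (decimal)
76 × 5 = 380
380 ÷ 2 = 190
Convert III (Roman numeral) → 1 + 1 + 1 = 3 (decimal)
190 × 3 = 570
570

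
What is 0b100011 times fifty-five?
Convert 0b100011 (binary) → 32 + 2 + 1 = 35 (decimal)
Convert fifty-five (English words) → 55 (decimal)
Compute 35 × 55 = 1925
1925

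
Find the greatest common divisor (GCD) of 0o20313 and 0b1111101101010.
Convert 0o20313 (octal) → 2×4096 + 3×64 + 1×8 + 3 = 8395 (decimal)
Convert 0b1111101101010 (binary) → 4096 + 2048 + 1024 + 512 + 256 + 64 + 32 + 8 + 2 = 8042 (decimal)
Compute gcd(8395, 8042) = 1
1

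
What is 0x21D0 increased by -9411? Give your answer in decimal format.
Convert 0x21D0 (hexadecimal) → 2×4096 + 1×256 + 13×16 = 8656 (decimal)
Compute 8656 + -9411 = -755
-755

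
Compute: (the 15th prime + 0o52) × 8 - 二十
Convert the 15th prime (prime index) → 47 (decimal)
Convert 0o52 (octal) → 5×8 + 2 = 42 (decimal)
Convert 二十 (Chinese numeral) → 2×10 = 20 (decimal)
Expression in decimal: (47 + 42) × 8 - 20
Parentheses first: 47 + 42 = 89
Multiply: 89 × 8 = 712
Subtract: 712 - 20 = 692
692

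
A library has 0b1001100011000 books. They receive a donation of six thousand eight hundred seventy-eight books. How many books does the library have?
Convert 0b1001100011000 (binary) → 4096 + 512 + 256 + 16 + 8 = 4888 (decimal)
Convert six thousand eight hundred seventy-eight (English words) → 6×1000 + 8×100 + 78 = 6878 (decimal)
Compute 4888 + 6878 = 11766
11766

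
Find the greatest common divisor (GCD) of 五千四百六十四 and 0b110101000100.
Convert 五千四百六十四 (Chinese numeral) → 5×1000 + 4×100 + 6×10 + 4 = 5464 (decimal)
Convert 0b110101000100 (binary) → 2048 + 1024 + 256 + 64 + 4 = 3396 (decimal)
Compute gcd(5464, 3396) = 4
4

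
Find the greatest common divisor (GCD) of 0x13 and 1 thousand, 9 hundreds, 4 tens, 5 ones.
Convert 0x13 (hexadecimal) → 1×16 + 3 = 19 (decimal)
Convert 1 thousand, 9 hundreds, 4 tens, 5 ones (place-value notation) → 1×1000 + 9×100 + 4×10 + 5 = 1945 (decimal)
Compute gcd(19, 1945) = 1
1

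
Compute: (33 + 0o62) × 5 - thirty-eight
Convert 0o62 (octal) → 6×8 + 2 = 50 (decimal)
Convert thirty-eight (English words) → 38 (decimal)
Expression in decimal: (33 + 50) × 5 - 38
Parentheses first: 33 + 50 = 83
Multiply: 83 × 5 = 415
Subtract: 415 - 38 = 377
377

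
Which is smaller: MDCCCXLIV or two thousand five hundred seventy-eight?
Convert MDCCCXLIV (Roman numeral) → 1000 + 500 + 100 + 100 + 100 + 40 + 4 = 1844 (decimal)
Convert two thousand five hundred seventy-eight (English words) → 2×1000 + 5×100 + 78 = 2578 (decimal)
Compare 1844 vs 2578: smaller = 1844
1844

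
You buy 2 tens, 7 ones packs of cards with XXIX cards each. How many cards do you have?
Convert XXIX (Roman numeral) → 10 + 10 + 9 = 29 (decimal)
Convert 2 tens, 7 ones (place-value notation) → 2×10 + 7 = 27 (decimal)
Compute 29 × 27 = 783
783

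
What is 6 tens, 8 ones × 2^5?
Convert 6 tens, 8 ones (place-value notation) → 6×10 + 8 = 68 (decimal)
Convert 2^5 (power) → 32 (decimal)
Compute 68 × 32 = 2176
2176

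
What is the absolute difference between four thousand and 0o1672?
Convert four thousand (English words) → 4×1000 = 4000 (decimal)
Convert 0o1672 (octal) → 1×512 + 6×64 + 7×8 + 2 = 954 (decimal)
Compute |4000 - 954| = 3046
3046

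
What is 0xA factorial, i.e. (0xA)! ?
Convert 0xA (hexadecimal) → 10 (decimal)
Compute 10! = 3628800
3628800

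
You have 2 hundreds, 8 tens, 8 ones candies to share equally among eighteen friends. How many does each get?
Convert 2 hundreds, 8 tens, 8 ones (place-value notation) → 2×100 + 8×10 + 8 = 288 (decimal)
Convert eighteen (English words) → 18 (decimal)
Compute 288 ÷ 18 = 16
16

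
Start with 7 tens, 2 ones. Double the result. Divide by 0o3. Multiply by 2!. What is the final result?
Convert 7 tens, 2 ones (place-value notation) → 7×10 + 2 = 72 (decimal)
Start: 72
72 × 2 = 144
Convert 0o3 (octal) → 3 (decimal)
144 ÷ 3 = 48
Convert 2! (factorial) → 2 (decimal)
48 × 2 = 96
96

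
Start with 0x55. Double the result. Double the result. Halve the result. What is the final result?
Convert 0x55 (hexadecimal) → 5×16 + 5 = 85 (decimal)
Start: 85
85 × 2 = 170
170 × 2 = 340
340 ÷ 2 = 170
170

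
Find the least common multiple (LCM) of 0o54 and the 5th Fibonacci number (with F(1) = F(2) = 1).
Convert 0o54 (octal) → 5×8 + 4 = 44 (decimal)
Convert the 5th Fibonacci number (with F(1) = F(2) = 1) (Fibonacci index) → 1, 1, 2, 3, 5 → 5 (decimal)
Compute lcm(44, 5) = 220
220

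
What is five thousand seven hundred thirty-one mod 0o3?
Convert five thousand seven hundred thirty-one (English words) → 5×1000 + 7×100 + 31 = 5731 (decimal)
Convert 0o3 (octal) → 3 (decimal)
Compute 5731 mod 3 = 1
1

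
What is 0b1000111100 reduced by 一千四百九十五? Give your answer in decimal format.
Convert 0b1000111100 (binary) → 512 + 32 + 16 + 8 + 4 = 572 (decimal)
Convert 一千四百九十五 (Chinese numeral) → 1×1000 + 4×100 + 9×10 + 5 = 1495 (decimal)
Compute 572 - 1495 = -923
-923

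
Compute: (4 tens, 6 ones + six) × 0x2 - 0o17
Convert 4 tens, 6 ones (place-value notation) → 4×10 + 6 = 46 (decimal)
Convert six (English words) → 6 (decimal)
Convert 0x2 (hexadecimal) → 2 (decimal)
Convert 0o17 (octal) → 1×8 + 7 = 15 (decimal)
Expression in decimal: (46 + 6) × 2 - 15
Parentheses first: 46 + 6 = 52
Multiply: 52 × 2 = 104
Subtract: 104 - 15 = 89
89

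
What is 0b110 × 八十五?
Convert 0b110 (binary) → 4 + 2 = 6 (decimal)
Convert 八十五 (Chinese numeral) → 8×10 + 5 = 85 (decimal)
Compute 6 × 85 = 510
510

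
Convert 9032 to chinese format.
Convert 9032 (decimal) → 9032 = 9×1000 + 3×10 + 2 → 九千零三十二 (Chinese numeral)
九千零三十二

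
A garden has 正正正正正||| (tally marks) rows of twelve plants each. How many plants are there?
Convert twelve (English words) → 12 (decimal)
Convert 正正正正正||| (tally marks) → 5 + 5 + 5 + 5 + 5 + 3 = 28 (decimal)
Compute 12 × 28 = 336
336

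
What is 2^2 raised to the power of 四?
Convert 2^2 (power) → 4 (decimal)
Convert 四 (Chinese numeral) → 4 (decimal)
Compute 4 ^ 4 = 256
256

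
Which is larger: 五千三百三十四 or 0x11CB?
Convert 五千三百三十四 (Chinese numeral) → 5×1000 + 3×100 + 3×10 + 4 = 5334 (decimal)
Convert 0x11CB (hexadecimal) → 1×4096 + 1×256 + 12×16 + 11 = 4555 (decimal)
Compare 5334 vs 4555: larger = 5334
5334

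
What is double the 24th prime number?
The 24th prime number = 89
Compute 89 × 2 = 178
178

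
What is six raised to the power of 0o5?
Convert six (English words) → 6 (decimal)
Convert 0o5 (octal) → 5 (decimal)
Compute 6 ^ 5 = 7776
7776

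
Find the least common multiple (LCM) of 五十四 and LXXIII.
Convert 五十四 (Chinese numeral) → 5×10 + 4 = 54 (decimal)
Convert LXXIII (Roman numeral) → 50 + 10 + 10 + 1 + 1 + 1 = 73 (decimal)
Compute lcm(54, 73) = 3942
3942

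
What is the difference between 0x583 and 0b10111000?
Convert 0x583 (hexadecimal) → 5×256 + 8×16 + 3 = 1411 (decimal)
Convert 0b10111000 (binary) → 128 + 32 + 16 + 8 = 184 (decimal)
Difference: |1411 - 184| = 1227
1227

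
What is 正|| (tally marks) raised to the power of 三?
Convert 正|| (tally marks) → 5 + 2 = 7 (decimal)
Convert 三 (Chinese numeral) → 3 (decimal)
Compute 7 ^ 3 = 343
343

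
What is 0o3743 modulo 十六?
Convert 0o3743 (octal) → 3×512 + 7×64 + 4×8 + 3 = 2019 (decimal)
Convert 十六 (Chinese numeral) → 1×10 + 6 = 16 (decimal)
Compute 2019 mod 16 = 3
3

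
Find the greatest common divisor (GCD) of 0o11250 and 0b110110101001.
Convert 0o11250 (octal) → 1×4096 + 1×512 + 2×64 + 5×8 = 4776 (decimal)
Convert 0b110110101001 (binary) → 2048 + 1024 + 256 + 128 + 32 + 8 + 1 = 3497 (decimal)
Compute gcd(4776, 3497) = 1
1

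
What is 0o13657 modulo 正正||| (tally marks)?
Convert 0o13657 (octal) → 1×4096 + 3×512 + 6×64 + 5×8 + 7 = 6063 (decimal)
Convert 正正||| (tally marks) → 5 + 5 + 3 = 13 (decimal)
Compute 6063 mod 13 = 5
5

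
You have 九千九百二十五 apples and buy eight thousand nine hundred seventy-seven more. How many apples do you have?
Convert 九千九百二十五 (Chinese numeral) → 9×1000 + 9×100 + 2×10 + 5 = 9925 (decimal)
Convert eight thousand nine hundred seventy-seven (English words) → 8×1000 + 9×100 + 77 = 8977 (decimal)
Compute 9925 + 8977 = 18902
18902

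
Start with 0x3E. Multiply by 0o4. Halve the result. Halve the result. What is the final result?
Convert 0x3E (hexadecimal) → 3×16 + 14 = 62 (decimal)
Start: 62
Convert 0o4 (octal) → 4 (decimal)
62 × 4 = 248
248 ÷ 2 = 124
124 ÷ 2 = 62
62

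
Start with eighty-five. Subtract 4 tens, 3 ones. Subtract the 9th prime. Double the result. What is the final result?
Convert eighty-five (English words) → 85 (decimal)
Start: 85
Convert 4 tens, 3 ones (place-value notation) → 4×10 + 3 = 43 (decimal)
85 - 43 = 42
Convert the 9th prime (prime index) → 23 (decimal)
42 - 23 = 19
19 × 2 = 38
38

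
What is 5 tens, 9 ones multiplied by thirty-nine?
Convert 5 tens, 9 ones (place-value notation) → 5×10 + 9 = 59 (decimal)
Convert thirty-nine (English words) → 39 (decimal)
Compute 59 × 39 = 2301
2301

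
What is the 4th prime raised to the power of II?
Convert the 4th prime (prime index) → 7 (decimal)
Convert II (Roman numeral) → 1 + 1 = 2 (decimal)
Compute 7 ^ 2 = 49
49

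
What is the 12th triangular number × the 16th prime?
Convert the 12th triangular number (triangular index) → 12×13/2 = 78 (decimal)
Convert the 16th prime (prime index) → 53 (decimal)
Compute 78 × 53 = 4134
4134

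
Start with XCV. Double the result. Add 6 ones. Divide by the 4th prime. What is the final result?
Convert XCV (Roman numeral) → 90 + 5 = 95 (decimal)
Start: 95
95 × 2 = 190
Convert 6 ones (place-value notation) → 6 (decimal)
190 + 6 = 196
Convert the 4th prime (prime index) → 7 (decimal)
196 ÷ 7 = 28
28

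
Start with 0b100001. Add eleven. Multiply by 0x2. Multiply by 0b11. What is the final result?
Convert 0b100001 (binary) → 32 + 1 = 33 (decimal)
Start: 33
Convert eleven (English words) → 11 (decimal)
33 + 11 = 44
Convert 0x2 (hexadecimal) → 2 (decimal)
44 × 2 = 88
Convert 0b11 (binary) → 2 + 1 = 3 (decimal)
88 × 3 = 264
264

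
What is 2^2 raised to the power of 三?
Convert 2^2 (power) → 4 (decimal)
Convert 三 (Chinese numeral) → 3 (decimal)
Compute 4 ^ 3 = 64
64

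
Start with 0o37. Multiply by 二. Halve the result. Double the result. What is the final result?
Convert 0o37 (octal) → 3×8 + 7 = 31 (decimal)
Start: 31
Convert 二 (Chinese numeral) → 2 (decimal)
31 × 2 = 62
62 ÷ 2 = 31
31 × 2 = 62
62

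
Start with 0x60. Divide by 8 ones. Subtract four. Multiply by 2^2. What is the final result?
Convert 0x60 (hexadecimal) → 6×16 = 96 (decimal)
Start: 96
Convert 8 ones (place-value notation) → 8 (decimal)
96 ÷ 8 = 12
Convert four (English words) → 4 (decimal)
12 - 4 = 8
Convert 2^2 (power) → 4 (decimal)
8 × 4 = 32
32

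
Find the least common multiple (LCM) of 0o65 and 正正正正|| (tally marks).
Convert 0o65 (octal) → 6×8 + 5 = 53 (decimal)
Convert 正正正正|| (tally marks) → 5 + 5 + 5 + 5 + 2 = 22 (decimal)
Compute lcm(53, 22) = 1166
1166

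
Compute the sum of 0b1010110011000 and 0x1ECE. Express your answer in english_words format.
Convert 0b1010110011000 (binary) → 4096 + 1024 + 256 + 128 + 16 + 8 = 5528 (decimal)
Convert 0x1ECE (hexadecimal) → 1×4096 + 14×256 + 12×16 + 14 = 7886 (decimal)
Compute 5528 + 7886 = 13414
Convert 13414 (decimal) → 13414 = 13×1000 + 4×100 + 14 → thirteen thousand four hundred fourteen (English words)
thirteen thousand four hundred fourteen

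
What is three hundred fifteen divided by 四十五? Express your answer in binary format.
Convert three hundred fifteen (English words) → 3×100 + 15 = 315 (decimal)
Convert 四十五 (Chinese numeral) → 4×10 + 5 = 45 (decimal)
Compute 315 ÷ 45 = 7
Convert 7 (decimal) → 7 = 4 + 2 + 1 → 0b111 (binary)
0b111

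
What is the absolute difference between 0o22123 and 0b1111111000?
Convert 0o22123 (octal) → 2×4096 + 2×512 + 1×64 + 2×8 + 3 = 9299 (decimal)
Convert 0b1111111000 (binary) → 512 + 256 + 128 + 64 + 32 + 16 + 8 = 1016 (decimal)
Compute |9299 - 1016| = 8283
8283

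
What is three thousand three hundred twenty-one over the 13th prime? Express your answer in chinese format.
Convert three thousand three hundred twenty-one (English words) → 3×1000 + 3×100 + 21 = 3321 (decimal)
Convert the 13th prime (prime index) → 41 (decimal)
Compute 3321 ÷ 41 = 81
Convert 81 (decimal) → 81 = 8×10 + 1 → 八十一 (Chinese numeral)
八十一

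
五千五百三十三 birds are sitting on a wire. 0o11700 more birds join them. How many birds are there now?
Convert 五千五百三十三 (Chinese numeral) → 5×1000 + 5×100 + 3×10 + 3 = 5533 (decimal)
Convert 0o11700 (octal) → 1×4096 + 1×512 + 7×64 = 5056 (decimal)
Compute 5533 + 5056 = 10589
10589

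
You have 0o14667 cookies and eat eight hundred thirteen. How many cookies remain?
Convert 0o14667 (octal) → 1×4096 + 4×512 + 6×64 + 6×8 + 7 = 6583 (decimal)
Convert eight hundred thirteen (English words) → 8×100 + 13 = 813 (decimal)
Compute 6583 - 813 = 5770
5770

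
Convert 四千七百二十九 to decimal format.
Convert 四千七百二十九 (Chinese numeral) → 4×1000 + 7×100 + 2×10 + 9 = 4729 (decimal)
4729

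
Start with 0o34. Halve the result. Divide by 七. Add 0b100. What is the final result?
Convert 0o34 (octal) → 3×8 + 4 = 28 (decimal)
Start: 28
28 ÷ 2 = 14
Convert 七 (Chinese numeral) → 7 (decimal)
14 ÷ 7 = 2
Convert 0b100 (binary) → 4 (decimal)
2 + 4 = 6
6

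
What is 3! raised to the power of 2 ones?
Convert 3! (factorial) → 6 (decimal)
Convert 2 ones (place-value notation) → 2 (decimal)
Compute 6 ^ 2 = 36
36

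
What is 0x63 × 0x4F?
Convert 0x63 (hexadecimal) → 6×16 + 3 = 99 (decimal)
Convert 0x4F (hexadecimal) → 4×16 + 15 = 79 (decimal)
Compute 99 × 79 = 7821
7821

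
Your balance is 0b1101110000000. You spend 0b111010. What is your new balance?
Convert 0b1101110000000 (binary) → 4096 + 2048 + 512 + 256 + 128 = 7040 (decimal)
Convert 0b111010 (binary) → 32 + 16 + 8 + 2 = 58 (decimal)
Compute 7040 - 58 = 6982
6982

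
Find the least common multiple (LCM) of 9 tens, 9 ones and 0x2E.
Convert 9 tens, 9 ones (place-value notation) → 9×10 + 9 = 99 (decimal)
Convert 0x2E (hexadecimal) → 2×16 + 14 = 46 (decimal)
Compute lcm(99, 46) = 4554
4554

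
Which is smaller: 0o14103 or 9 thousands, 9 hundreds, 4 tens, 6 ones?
Convert 0o14103 (octal) → 1×4096 + 4×512 + 1×64 + 3 = 6211 (decimal)
Convert 9 thousands, 9 hundreds, 4 tens, 6 ones (place-value notation) → 9×1000 + 9×100 + 4×10 + 6 = 9946 (decimal)
Compare 6211 vs 9946: smaller = 6211
6211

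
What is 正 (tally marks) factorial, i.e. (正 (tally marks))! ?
Convert 正 (tally marks) → 5 (decimal)
Compute 5! = 120
120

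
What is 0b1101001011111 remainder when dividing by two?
Convert 0b1101001011111 (binary) → 4096 + 2048 + 512 + 64 + 16 + 8 + 4 + 2 + 1 = 6751 (decimal)
Convert two (English words) → 2 (decimal)
Compute 6751 mod 2 = 1
1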